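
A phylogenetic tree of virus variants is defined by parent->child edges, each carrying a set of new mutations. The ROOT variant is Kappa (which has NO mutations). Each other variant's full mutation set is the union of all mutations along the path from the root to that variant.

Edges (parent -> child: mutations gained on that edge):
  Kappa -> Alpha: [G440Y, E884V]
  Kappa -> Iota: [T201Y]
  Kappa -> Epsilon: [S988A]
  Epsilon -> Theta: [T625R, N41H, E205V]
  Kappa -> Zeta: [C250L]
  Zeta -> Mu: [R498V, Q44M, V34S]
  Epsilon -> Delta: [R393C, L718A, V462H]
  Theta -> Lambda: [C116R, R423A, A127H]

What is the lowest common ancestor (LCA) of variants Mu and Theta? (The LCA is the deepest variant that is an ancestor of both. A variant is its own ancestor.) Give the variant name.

Path from root to Mu: Kappa -> Zeta -> Mu
  ancestors of Mu: {Kappa, Zeta, Mu}
Path from root to Theta: Kappa -> Epsilon -> Theta
  ancestors of Theta: {Kappa, Epsilon, Theta}
Common ancestors: {Kappa}
Walk up from Theta: Theta (not in ancestors of Mu), Epsilon (not in ancestors of Mu), Kappa (in ancestors of Mu)
Deepest common ancestor (LCA) = Kappa

Answer: Kappa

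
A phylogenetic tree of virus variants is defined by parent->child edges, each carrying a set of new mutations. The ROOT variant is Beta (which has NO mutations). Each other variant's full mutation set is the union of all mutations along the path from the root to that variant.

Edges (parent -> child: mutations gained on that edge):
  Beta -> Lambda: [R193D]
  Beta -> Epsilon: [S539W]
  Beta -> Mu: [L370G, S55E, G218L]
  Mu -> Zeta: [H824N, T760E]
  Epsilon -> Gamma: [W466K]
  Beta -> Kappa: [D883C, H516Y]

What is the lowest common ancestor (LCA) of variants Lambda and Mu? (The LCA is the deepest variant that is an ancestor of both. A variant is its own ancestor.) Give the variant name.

Answer: Beta

Derivation:
Path from root to Lambda: Beta -> Lambda
  ancestors of Lambda: {Beta, Lambda}
Path from root to Mu: Beta -> Mu
  ancestors of Mu: {Beta, Mu}
Common ancestors: {Beta}
Walk up from Mu: Mu (not in ancestors of Lambda), Beta (in ancestors of Lambda)
Deepest common ancestor (LCA) = Beta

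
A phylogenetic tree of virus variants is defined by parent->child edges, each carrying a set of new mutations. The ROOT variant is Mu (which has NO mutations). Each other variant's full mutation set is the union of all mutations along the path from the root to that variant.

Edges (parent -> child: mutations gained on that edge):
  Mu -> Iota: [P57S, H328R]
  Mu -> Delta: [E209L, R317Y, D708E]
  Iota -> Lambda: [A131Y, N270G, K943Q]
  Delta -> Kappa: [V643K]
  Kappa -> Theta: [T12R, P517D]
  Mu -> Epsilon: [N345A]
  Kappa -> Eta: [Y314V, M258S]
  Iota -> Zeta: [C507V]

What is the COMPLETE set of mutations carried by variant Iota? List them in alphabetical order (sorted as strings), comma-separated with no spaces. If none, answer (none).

At Mu: gained [] -> total []
At Iota: gained ['P57S', 'H328R'] -> total ['H328R', 'P57S']

Answer: H328R,P57S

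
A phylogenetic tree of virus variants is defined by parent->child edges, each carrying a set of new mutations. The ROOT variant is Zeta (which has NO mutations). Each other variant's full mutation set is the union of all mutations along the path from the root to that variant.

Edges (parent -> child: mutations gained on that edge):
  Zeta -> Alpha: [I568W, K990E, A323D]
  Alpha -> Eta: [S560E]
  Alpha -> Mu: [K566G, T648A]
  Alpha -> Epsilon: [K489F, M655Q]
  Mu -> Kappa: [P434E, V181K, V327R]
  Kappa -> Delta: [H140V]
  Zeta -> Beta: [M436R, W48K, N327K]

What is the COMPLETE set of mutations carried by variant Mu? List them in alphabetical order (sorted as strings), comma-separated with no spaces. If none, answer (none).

Answer: A323D,I568W,K566G,K990E,T648A

Derivation:
At Zeta: gained [] -> total []
At Alpha: gained ['I568W', 'K990E', 'A323D'] -> total ['A323D', 'I568W', 'K990E']
At Mu: gained ['K566G', 'T648A'] -> total ['A323D', 'I568W', 'K566G', 'K990E', 'T648A']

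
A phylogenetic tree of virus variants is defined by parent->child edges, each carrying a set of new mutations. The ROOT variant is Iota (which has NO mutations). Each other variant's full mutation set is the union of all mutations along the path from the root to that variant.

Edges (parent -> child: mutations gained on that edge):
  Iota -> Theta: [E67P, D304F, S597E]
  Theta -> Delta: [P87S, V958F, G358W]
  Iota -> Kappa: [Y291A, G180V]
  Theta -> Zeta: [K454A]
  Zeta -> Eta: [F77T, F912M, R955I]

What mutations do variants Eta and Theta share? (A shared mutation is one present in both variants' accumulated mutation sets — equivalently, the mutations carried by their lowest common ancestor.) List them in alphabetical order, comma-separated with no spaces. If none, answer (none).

Accumulating mutations along path to Eta:
  At Iota: gained [] -> total []
  At Theta: gained ['E67P', 'D304F', 'S597E'] -> total ['D304F', 'E67P', 'S597E']
  At Zeta: gained ['K454A'] -> total ['D304F', 'E67P', 'K454A', 'S597E']
  At Eta: gained ['F77T', 'F912M', 'R955I'] -> total ['D304F', 'E67P', 'F77T', 'F912M', 'K454A', 'R955I', 'S597E']
Mutations(Eta) = ['D304F', 'E67P', 'F77T', 'F912M', 'K454A', 'R955I', 'S597E']
Accumulating mutations along path to Theta:
  At Iota: gained [] -> total []
  At Theta: gained ['E67P', 'D304F', 'S597E'] -> total ['D304F', 'E67P', 'S597E']
Mutations(Theta) = ['D304F', 'E67P', 'S597E']
Intersection: ['D304F', 'E67P', 'F77T', 'F912M', 'K454A', 'R955I', 'S597E'] ∩ ['D304F', 'E67P', 'S597E'] = ['D304F', 'E67P', 'S597E']

Answer: D304F,E67P,S597E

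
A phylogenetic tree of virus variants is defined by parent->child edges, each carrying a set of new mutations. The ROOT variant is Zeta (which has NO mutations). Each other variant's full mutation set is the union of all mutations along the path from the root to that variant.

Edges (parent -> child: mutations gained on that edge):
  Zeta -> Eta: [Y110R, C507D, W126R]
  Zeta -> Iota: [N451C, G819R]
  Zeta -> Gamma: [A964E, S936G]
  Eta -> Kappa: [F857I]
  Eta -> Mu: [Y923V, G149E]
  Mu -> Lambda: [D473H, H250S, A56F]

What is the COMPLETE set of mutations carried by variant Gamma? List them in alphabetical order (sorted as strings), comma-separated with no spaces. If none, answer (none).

At Zeta: gained [] -> total []
At Gamma: gained ['A964E', 'S936G'] -> total ['A964E', 'S936G']

Answer: A964E,S936G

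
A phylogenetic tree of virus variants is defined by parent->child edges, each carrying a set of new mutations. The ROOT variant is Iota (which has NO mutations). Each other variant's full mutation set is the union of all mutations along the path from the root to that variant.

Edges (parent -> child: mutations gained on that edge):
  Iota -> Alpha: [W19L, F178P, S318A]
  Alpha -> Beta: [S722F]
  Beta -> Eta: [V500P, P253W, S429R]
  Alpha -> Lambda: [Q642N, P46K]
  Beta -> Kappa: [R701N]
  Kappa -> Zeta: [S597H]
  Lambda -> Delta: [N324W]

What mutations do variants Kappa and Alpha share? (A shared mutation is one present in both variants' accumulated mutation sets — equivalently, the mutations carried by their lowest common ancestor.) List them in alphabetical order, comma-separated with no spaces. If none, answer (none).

Accumulating mutations along path to Kappa:
  At Iota: gained [] -> total []
  At Alpha: gained ['W19L', 'F178P', 'S318A'] -> total ['F178P', 'S318A', 'W19L']
  At Beta: gained ['S722F'] -> total ['F178P', 'S318A', 'S722F', 'W19L']
  At Kappa: gained ['R701N'] -> total ['F178P', 'R701N', 'S318A', 'S722F', 'W19L']
Mutations(Kappa) = ['F178P', 'R701N', 'S318A', 'S722F', 'W19L']
Accumulating mutations along path to Alpha:
  At Iota: gained [] -> total []
  At Alpha: gained ['W19L', 'F178P', 'S318A'] -> total ['F178P', 'S318A', 'W19L']
Mutations(Alpha) = ['F178P', 'S318A', 'W19L']
Intersection: ['F178P', 'R701N', 'S318A', 'S722F', 'W19L'] ∩ ['F178P', 'S318A', 'W19L'] = ['F178P', 'S318A', 'W19L']

Answer: F178P,S318A,W19L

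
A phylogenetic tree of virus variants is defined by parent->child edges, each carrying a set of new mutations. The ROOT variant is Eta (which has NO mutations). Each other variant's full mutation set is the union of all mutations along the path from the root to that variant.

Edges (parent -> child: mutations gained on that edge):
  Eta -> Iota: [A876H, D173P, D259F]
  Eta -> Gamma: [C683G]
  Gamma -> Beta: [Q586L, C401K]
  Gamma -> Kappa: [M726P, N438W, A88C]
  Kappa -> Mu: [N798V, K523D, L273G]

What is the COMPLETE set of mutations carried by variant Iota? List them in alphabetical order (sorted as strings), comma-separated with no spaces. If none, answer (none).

At Eta: gained [] -> total []
At Iota: gained ['A876H', 'D173P', 'D259F'] -> total ['A876H', 'D173P', 'D259F']

Answer: A876H,D173P,D259F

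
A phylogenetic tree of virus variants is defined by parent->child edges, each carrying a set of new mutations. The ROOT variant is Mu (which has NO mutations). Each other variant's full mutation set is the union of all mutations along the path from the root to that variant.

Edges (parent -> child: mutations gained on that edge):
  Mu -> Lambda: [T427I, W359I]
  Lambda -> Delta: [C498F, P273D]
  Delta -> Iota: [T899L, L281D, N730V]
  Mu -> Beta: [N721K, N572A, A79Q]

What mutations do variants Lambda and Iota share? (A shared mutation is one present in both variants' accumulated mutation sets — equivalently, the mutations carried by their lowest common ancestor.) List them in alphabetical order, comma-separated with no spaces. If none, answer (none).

Accumulating mutations along path to Lambda:
  At Mu: gained [] -> total []
  At Lambda: gained ['T427I', 'W359I'] -> total ['T427I', 'W359I']
Mutations(Lambda) = ['T427I', 'W359I']
Accumulating mutations along path to Iota:
  At Mu: gained [] -> total []
  At Lambda: gained ['T427I', 'W359I'] -> total ['T427I', 'W359I']
  At Delta: gained ['C498F', 'P273D'] -> total ['C498F', 'P273D', 'T427I', 'W359I']
  At Iota: gained ['T899L', 'L281D', 'N730V'] -> total ['C498F', 'L281D', 'N730V', 'P273D', 'T427I', 'T899L', 'W359I']
Mutations(Iota) = ['C498F', 'L281D', 'N730V', 'P273D', 'T427I', 'T899L', 'W359I']
Intersection: ['T427I', 'W359I'] ∩ ['C498F', 'L281D', 'N730V', 'P273D', 'T427I', 'T899L', 'W359I'] = ['T427I', 'W359I']

Answer: T427I,W359I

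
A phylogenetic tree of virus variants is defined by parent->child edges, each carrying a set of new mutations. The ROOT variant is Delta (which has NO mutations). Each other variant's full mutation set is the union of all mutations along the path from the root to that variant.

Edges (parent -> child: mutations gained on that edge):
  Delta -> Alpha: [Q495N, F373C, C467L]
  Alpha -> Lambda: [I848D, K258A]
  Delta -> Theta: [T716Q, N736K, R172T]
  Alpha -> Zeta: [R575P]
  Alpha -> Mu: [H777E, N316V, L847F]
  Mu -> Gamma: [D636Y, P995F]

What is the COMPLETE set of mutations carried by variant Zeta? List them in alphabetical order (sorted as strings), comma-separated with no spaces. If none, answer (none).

Answer: C467L,F373C,Q495N,R575P

Derivation:
At Delta: gained [] -> total []
At Alpha: gained ['Q495N', 'F373C', 'C467L'] -> total ['C467L', 'F373C', 'Q495N']
At Zeta: gained ['R575P'] -> total ['C467L', 'F373C', 'Q495N', 'R575P']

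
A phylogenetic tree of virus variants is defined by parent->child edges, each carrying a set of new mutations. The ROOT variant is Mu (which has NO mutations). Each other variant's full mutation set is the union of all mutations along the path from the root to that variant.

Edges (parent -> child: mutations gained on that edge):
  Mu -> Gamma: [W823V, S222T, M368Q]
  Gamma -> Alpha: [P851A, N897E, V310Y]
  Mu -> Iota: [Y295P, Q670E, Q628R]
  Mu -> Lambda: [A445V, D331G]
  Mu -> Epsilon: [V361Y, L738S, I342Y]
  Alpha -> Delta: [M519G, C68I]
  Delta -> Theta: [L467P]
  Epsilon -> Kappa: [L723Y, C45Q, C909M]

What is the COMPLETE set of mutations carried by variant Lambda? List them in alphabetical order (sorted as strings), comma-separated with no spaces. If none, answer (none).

At Mu: gained [] -> total []
At Lambda: gained ['A445V', 'D331G'] -> total ['A445V', 'D331G']

Answer: A445V,D331G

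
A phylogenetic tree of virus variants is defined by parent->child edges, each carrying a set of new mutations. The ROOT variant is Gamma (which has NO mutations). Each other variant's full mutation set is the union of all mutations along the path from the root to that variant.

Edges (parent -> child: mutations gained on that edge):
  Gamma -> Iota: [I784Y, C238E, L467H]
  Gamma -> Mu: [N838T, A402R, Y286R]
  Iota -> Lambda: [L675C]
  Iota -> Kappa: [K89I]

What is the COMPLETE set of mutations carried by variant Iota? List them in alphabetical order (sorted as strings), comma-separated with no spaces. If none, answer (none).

At Gamma: gained [] -> total []
At Iota: gained ['I784Y', 'C238E', 'L467H'] -> total ['C238E', 'I784Y', 'L467H']

Answer: C238E,I784Y,L467H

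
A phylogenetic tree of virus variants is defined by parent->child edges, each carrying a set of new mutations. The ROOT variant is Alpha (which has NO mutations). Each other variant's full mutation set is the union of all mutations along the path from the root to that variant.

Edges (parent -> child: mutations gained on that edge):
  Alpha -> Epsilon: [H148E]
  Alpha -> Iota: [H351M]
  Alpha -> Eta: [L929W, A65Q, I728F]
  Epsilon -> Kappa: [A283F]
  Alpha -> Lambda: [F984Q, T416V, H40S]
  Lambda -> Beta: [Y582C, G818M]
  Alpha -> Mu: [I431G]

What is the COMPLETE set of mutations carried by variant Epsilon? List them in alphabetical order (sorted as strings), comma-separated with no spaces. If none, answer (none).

At Alpha: gained [] -> total []
At Epsilon: gained ['H148E'] -> total ['H148E']

Answer: H148E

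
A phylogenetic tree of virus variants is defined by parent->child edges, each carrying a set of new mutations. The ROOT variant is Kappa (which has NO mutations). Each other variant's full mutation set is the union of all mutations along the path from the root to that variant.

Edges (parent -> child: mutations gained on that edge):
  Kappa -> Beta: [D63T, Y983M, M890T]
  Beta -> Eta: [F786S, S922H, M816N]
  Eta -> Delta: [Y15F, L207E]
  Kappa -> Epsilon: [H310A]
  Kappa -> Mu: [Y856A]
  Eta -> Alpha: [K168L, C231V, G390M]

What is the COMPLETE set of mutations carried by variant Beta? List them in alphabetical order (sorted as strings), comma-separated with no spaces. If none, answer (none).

At Kappa: gained [] -> total []
At Beta: gained ['D63T', 'Y983M', 'M890T'] -> total ['D63T', 'M890T', 'Y983M']

Answer: D63T,M890T,Y983M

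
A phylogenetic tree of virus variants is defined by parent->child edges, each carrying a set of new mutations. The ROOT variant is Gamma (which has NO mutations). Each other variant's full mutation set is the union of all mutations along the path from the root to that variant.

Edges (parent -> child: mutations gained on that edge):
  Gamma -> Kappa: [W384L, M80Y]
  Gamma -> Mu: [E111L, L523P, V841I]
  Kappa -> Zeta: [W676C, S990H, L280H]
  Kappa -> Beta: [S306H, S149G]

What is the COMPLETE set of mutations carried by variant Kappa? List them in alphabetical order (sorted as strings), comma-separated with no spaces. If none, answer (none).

Answer: M80Y,W384L

Derivation:
At Gamma: gained [] -> total []
At Kappa: gained ['W384L', 'M80Y'] -> total ['M80Y', 'W384L']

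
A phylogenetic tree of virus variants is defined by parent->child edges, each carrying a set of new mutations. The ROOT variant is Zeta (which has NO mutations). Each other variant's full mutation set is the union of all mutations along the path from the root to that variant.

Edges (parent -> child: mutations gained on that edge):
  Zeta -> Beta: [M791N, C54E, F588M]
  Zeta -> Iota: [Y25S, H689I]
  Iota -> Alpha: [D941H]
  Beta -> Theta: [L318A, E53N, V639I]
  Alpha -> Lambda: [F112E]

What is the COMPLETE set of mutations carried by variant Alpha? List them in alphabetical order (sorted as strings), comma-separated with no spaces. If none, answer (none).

At Zeta: gained [] -> total []
At Iota: gained ['Y25S', 'H689I'] -> total ['H689I', 'Y25S']
At Alpha: gained ['D941H'] -> total ['D941H', 'H689I', 'Y25S']

Answer: D941H,H689I,Y25S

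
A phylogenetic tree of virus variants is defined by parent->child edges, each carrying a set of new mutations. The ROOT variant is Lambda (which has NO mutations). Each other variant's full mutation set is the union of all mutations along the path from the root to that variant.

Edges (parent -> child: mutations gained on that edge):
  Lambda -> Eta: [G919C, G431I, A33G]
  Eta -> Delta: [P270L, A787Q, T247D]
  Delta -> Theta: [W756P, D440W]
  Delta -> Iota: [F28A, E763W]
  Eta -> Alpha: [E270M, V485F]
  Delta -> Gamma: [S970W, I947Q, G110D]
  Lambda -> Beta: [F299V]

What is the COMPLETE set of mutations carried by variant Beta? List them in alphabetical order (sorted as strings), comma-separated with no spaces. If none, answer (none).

At Lambda: gained [] -> total []
At Beta: gained ['F299V'] -> total ['F299V']

Answer: F299V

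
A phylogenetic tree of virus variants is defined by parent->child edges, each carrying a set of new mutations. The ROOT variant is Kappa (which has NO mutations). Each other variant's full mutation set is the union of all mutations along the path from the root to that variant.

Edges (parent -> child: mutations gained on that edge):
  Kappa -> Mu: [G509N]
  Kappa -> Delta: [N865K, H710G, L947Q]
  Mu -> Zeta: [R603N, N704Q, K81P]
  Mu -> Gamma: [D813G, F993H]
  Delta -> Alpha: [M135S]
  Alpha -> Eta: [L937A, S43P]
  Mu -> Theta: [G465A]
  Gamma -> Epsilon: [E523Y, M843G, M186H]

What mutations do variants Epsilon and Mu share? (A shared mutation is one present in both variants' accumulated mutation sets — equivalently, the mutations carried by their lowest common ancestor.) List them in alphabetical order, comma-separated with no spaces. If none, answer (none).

Answer: G509N

Derivation:
Accumulating mutations along path to Epsilon:
  At Kappa: gained [] -> total []
  At Mu: gained ['G509N'] -> total ['G509N']
  At Gamma: gained ['D813G', 'F993H'] -> total ['D813G', 'F993H', 'G509N']
  At Epsilon: gained ['E523Y', 'M843G', 'M186H'] -> total ['D813G', 'E523Y', 'F993H', 'G509N', 'M186H', 'M843G']
Mutations(Epsilon) = ['D813G', 'E523Y', 'F993H', 'G509N', 'M186H', 'M843G']
Accumulating mutations along path to Mu:
  At Kappa: gained [] -> total []
  At Mu: gained ['G509N'] -> total ['G509N']
Mutations(Mu) = ['G509N']
Intersection: ['D813G', 'E523Y', 'F993H', 'G509N', 'M186H', 'M843G'] ∩ ['G509N'] = ['G509N']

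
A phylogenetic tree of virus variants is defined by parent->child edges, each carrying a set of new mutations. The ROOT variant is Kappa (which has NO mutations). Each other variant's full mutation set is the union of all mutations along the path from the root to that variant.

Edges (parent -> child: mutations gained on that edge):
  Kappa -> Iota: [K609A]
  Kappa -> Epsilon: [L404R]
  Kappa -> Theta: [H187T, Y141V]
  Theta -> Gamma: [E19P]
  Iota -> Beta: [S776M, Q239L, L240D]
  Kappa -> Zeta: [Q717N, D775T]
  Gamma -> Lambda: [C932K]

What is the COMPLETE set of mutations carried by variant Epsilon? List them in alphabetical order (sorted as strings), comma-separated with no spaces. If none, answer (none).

At Kappa: gained [] -> total []
At Epsilon: gained ['L404R'] -> total ['L404R']

Answer: L404R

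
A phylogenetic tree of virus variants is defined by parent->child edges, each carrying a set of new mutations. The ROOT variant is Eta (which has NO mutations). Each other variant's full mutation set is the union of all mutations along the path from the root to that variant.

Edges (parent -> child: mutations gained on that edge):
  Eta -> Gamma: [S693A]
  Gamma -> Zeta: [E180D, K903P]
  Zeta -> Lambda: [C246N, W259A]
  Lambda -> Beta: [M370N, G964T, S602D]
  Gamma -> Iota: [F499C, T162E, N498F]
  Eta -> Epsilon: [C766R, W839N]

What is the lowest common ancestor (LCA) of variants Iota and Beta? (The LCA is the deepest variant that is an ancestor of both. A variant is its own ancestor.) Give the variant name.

Answer: Gamma

Derivation:
Path from root to Iota: Eta -> Gamma -> Iota
  ancestors of Iota: {Eta, Gamma, Iota}
Path from root to Beta: Eta -> Gamma -> Zeta -> Lambda -> Beta
  ancestors of Beta: {Eta, Gamma, Zeta, Lambda, Beta}
Common ancestors: {Eta, Gamma}
Walk up from Beta: Beta (not in ancestors of Iota), Lambda (not in ancestors of Iota), Zeta (not in ancestors of Iota), Gamma (in ancestors of Iota), Eta (in ancestors of Iota)
Deepest common ancestor (LCA) = Gamma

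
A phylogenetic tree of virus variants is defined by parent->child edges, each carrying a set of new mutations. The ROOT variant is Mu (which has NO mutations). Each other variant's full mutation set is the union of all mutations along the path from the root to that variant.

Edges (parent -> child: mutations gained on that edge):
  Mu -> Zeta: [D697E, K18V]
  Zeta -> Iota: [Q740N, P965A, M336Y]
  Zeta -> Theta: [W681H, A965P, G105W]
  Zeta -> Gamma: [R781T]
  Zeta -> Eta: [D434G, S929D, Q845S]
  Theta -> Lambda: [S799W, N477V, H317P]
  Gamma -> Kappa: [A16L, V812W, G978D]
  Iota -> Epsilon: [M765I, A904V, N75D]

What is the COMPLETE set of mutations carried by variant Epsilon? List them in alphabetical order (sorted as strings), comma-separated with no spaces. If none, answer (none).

At Mu: gained [] -> total []
At Zeta: gained ['D697E', 'K18V'] -> total ['D697E', 'K18V']
At Iota: gained ['Q740N', 'P965A', 'M336Y'] -> total ['D697E', 'K18V', 'M336Y', 'P965A', 'Q740N']
At Epsilon: gained ['M765I', 'A904V', 'N75D'] -> total ['A904V', 'D697E', 'K18V', 'M336Y', 'M765I', 'N75D', 'P965A', 'Q740N']

Answer: A904V,D697E,K18V,M336Y,M765I,N75D,P965A,Q740N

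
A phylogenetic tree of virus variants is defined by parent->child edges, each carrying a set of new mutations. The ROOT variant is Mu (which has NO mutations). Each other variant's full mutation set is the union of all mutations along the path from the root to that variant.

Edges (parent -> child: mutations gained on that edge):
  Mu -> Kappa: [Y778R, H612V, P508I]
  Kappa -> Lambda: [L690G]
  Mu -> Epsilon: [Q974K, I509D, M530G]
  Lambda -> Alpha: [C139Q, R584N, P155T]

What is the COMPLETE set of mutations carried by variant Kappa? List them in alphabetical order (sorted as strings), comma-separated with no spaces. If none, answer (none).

Answer: H612V,P508I,Y778R

Derivation:
At Mu: gained [] -> total []
At Kappa: gained ['Y778R', 'H612V', 'P508I'] -> total ['H612V', 'P508I', 'Y778R']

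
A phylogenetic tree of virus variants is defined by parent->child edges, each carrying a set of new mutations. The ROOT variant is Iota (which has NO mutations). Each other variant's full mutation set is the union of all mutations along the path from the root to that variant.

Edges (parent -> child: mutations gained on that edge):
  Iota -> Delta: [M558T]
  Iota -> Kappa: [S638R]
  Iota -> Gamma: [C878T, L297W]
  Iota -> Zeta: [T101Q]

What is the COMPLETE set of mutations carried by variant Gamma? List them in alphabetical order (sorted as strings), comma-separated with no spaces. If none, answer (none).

At Iota: gained [] -> total []
At Gamma: gained ['C878T', 'L297W'] -> total ['C878T', 'L297W']

Answer: C878T,L297W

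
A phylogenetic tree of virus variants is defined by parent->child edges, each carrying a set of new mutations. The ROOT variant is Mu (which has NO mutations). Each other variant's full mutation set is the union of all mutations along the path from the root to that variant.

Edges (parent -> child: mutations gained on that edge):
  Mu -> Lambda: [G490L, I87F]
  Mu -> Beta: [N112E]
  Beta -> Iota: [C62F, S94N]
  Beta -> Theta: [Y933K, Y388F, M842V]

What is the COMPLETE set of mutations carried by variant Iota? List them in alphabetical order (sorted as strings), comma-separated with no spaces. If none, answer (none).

At Mu: gained [] -> total []
At Beta: gained ['N112E'] -> total ['N112E']
At Iota: gained ['C62F', 'S94N'] -> total ['C62F', 'N112E', 'S94N']

Answer: C62F,N112E,S94N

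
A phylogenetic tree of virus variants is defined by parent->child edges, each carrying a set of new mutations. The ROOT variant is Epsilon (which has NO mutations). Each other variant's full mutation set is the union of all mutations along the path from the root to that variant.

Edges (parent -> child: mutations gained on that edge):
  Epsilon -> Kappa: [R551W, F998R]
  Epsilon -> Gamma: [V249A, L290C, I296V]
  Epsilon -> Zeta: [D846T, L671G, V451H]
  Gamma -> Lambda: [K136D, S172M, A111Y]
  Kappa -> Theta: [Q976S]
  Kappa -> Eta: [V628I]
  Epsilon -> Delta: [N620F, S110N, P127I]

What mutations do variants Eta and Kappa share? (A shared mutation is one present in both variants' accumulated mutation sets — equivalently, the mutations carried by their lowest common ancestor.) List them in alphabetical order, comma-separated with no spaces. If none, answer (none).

Answer: F998R,R551W

Derivation:
Accumulating mutations along path to Eta:
  At Epsilon: gained [] -> total []
  At Kappa: gained ['R551W', 'F998R'] -> total ['F998R', 'R551W']
  At Eta: gained ['V628I'] -> total ['F998R', 'R551W', 'V628I']
Mutations(Eta) = ['F998R', 'R551W', 'V628I']
Accumulating mutations along path to Kappa:
  At Epsilon: gained [] -> total []
  At Kappa: gained ['R551W', 'F998R'] -> total ['F998R', 'R551W']
Mutations(Kappa) = ['F998R', 'R551W']
Intersection: ['F998R', 'R551W', 'V628I'] ∩ ['F998R', 'R551W'] = ['F998R', 'R551W']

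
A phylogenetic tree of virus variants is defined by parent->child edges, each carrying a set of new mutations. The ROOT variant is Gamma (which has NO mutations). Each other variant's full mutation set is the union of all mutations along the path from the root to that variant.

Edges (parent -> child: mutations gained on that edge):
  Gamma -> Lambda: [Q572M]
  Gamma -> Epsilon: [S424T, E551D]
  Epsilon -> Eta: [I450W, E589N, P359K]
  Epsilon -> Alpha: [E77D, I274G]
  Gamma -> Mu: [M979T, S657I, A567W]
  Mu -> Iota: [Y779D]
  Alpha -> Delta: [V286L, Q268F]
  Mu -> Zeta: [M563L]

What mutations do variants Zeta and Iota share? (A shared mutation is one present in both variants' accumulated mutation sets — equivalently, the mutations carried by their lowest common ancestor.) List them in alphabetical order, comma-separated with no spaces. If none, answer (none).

Accumulating mutations along path to Zeta:
  At Gamma: gained [] -> total []
  At Mu: gained ['M979T', 'S657I', 'A567W'] -> total ['A567W', 'M979T', 'S657I']
  At Zeta: gained ['M563L'] -> total ['A567W', 'M563L', 'M979T', 'S657I']
Mutations(Zeta) = ['A567W', 'M563L', 'M979T', 'S657I']
Accumulating mutations along path to Iota:
  At Gamma: gained [] -> total []
  At Mu: gained ['M979T', 'S657I', 'A567W'] -> total ['A567W', 'M979T', 'S657I']
  At Iota: gained ['Y779D'] -> total ['A567W', 'M979T', 'S657I', 'Y779D']
Mutations(Iota) = ['A567W', 'M979T', 'S657I', 'Y779D']
Intersection: ['A567W', 'M563L', 'M979T', 'S657I'] ∩ ['A567W', 'M979T', 'S657I', 'Y779D'] = ['A567W', 'M979T', 'S657I']

Answer: A567W,M979T,S657I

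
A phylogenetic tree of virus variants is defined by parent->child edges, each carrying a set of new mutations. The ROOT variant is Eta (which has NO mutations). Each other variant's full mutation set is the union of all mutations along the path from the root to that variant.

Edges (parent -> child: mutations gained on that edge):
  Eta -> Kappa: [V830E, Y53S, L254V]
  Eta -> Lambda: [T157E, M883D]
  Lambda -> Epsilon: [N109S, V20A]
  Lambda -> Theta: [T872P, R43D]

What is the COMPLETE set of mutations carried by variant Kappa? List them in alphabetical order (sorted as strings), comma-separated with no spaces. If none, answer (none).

At Eta: gained [] -> total []
At Kappa: gained ['V830E', 'Y53S', 'L254V'] -> total ['L254V', 'V830E', 'Y53S']

Answer: L254V,V830E,Y53S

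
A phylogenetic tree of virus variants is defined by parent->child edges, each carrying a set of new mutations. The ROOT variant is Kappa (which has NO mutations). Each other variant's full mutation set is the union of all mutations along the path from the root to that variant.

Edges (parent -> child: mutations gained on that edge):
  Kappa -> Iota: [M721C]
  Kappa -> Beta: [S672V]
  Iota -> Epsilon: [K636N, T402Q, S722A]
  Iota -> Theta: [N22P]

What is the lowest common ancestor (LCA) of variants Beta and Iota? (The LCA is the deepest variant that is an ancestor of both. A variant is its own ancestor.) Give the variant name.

Path from root to Beta: Kappa -> Beta
  ancestors of Beta: {Kappa, Beta}
Path from root to Iota: Kappa -> Iota
  ancestors of Iota: {Kappa, Iota}
Common ancestors: {Kappa}
Walk up from Iota: Iota (not in ancestors of Beta), Kappa (in ancestors of Beta)
Deepest common ancestor (LCA) = Kappa

Answer: Kappa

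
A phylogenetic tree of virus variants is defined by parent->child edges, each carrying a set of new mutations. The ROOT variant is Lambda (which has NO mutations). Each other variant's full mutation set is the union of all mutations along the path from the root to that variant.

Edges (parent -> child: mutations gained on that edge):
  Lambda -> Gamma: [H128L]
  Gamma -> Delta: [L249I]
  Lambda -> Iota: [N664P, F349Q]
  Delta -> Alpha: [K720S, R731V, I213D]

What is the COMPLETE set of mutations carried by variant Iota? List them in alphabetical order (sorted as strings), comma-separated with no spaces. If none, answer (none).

Answer: F349Q,N664P

Derivation:
At Lambda: gained [] -> total []
At Iota: gained ['N664P', 'F349Q'] -> total ['F349Q', 'N664P']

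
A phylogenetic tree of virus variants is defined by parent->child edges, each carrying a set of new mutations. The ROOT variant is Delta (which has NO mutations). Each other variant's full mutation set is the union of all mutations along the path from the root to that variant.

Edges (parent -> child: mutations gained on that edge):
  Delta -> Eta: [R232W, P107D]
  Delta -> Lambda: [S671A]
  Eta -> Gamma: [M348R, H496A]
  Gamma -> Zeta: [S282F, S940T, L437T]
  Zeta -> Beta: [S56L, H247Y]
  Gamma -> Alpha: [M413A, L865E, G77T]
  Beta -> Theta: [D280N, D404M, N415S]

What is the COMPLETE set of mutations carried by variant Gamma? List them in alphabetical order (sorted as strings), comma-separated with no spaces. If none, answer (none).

Answer: H496A,M348R,P107D,R232W

Derivation:
At Delta: gained [] -> total []
At Eta: gained ['R232W', 'P107D'] -> total ['P107D', 'R232W']
At Gamma: gained ['M348R', 'H496A'] -> total ['H496A', 'M348R', 'P107D', 'R232W']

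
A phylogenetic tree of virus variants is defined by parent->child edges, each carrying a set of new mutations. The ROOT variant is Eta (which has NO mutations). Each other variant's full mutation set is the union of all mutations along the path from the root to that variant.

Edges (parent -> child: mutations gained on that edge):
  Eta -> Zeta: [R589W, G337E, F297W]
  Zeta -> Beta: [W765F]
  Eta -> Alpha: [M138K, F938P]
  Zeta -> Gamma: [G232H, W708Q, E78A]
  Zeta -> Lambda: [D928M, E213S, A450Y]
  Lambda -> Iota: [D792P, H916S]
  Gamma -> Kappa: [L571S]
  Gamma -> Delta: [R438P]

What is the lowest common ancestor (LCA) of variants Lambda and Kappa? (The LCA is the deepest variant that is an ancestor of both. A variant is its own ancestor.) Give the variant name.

Path from root to Lambda: Eta -> Zeta -> Lambda
  ancestors of Lambda: {Eta, Zeta, Lambda}
Path from root to Kappa: Eta -> Zeta -> Gamma -> Kappa
  ancestors of Kappa: {Eta, Zeta, Gamma, Kappa}
Common ancestors: {Eta, Zeta}
Walk up from Kappa: Kappa (not in ancestors of Lambda), Gamma (not in ancestors of Lambda), Zeta (in ancestors of Lambda), Eta (in ancestors of Lambda)
Deepest common ancestor (LCA) = Zeta

Answer: Zeta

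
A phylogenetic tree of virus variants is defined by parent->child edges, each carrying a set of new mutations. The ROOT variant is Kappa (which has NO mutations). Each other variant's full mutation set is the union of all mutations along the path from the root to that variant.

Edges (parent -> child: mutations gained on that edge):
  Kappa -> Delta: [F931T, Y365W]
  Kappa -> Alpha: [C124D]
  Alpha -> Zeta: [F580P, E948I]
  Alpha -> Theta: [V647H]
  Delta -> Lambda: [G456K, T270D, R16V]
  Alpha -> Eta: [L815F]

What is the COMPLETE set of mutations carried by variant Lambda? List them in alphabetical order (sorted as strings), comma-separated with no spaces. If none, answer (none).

At Kappa: gained [] -> total []
At Delta: gained ['F931T', 'Y365W'] -> total ['F931T', 'Y365W']
At Lambda: gained ['G456K', 'T270D', 'R16V'] -> total ['F931T', 'G456K', 'R16V', 'T270D', 'Y365W']

Answer: F931T,G456K,R16V,T270D,Y365W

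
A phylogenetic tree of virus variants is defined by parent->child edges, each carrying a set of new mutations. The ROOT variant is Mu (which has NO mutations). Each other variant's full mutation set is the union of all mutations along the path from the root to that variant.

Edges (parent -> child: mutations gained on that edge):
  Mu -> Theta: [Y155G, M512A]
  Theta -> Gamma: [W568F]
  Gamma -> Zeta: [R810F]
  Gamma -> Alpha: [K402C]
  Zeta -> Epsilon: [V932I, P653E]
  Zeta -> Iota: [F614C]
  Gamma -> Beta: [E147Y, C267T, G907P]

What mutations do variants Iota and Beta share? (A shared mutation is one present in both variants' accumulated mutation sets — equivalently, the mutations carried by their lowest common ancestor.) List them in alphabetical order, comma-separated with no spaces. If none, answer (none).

Accumulating mutations along path to Iota:
  At Mu: gained [] -> total []
  At Theta: gained ['Y155G', 'M512A'] -> total ['M512A', 'Y155G']
  At Gamma: gained ['W568F'] -> total ['M512A', 'W568F', 'Y155G']
  At Zeta: gained ['R810F'] -> total ['M512A', 'R810F', 'W568F', 'Y155G']
  At Iota: gained ['F614C'] -> total ['F614C', 'M512A', 'R810F', 'W568F', 'Y155G']
Mutations(Iota) = ['F614C', 'M512A', 'R810F', 'W568F', 'Y155G']
Accumulating mutations along path to Beta:
  At Mu: gained [] -> total []
  At Theta: gained ['Y155G', 'M512A'] -> total ['M512A', 'Y155G']
  At Gamma: gained ['W568F'] -> total ['M512A', 'W568F', 'Y155G']
  At Beta: gained ['E147Y', 'C267T', 'G907P'] -> total ['C267T', 'E147Y', 'G907P', 'M512A', 'W568F', 'Y155G']
Mutations(Beta) = ['C267T', 'E147Y', 'G907P', 'M512A', 'W568F', 'Y155G']
Intersection: ['F614C', 'M512A', 'R810F', 'W568F', 'Y155G'] ∩ ['C267T', 'E147Y', 'G907P', 'M512A', 'W568F', 'Y155G'] = ['M512A', 'W568F', 'Y155G']

Answer: M512A,W568F,Y155G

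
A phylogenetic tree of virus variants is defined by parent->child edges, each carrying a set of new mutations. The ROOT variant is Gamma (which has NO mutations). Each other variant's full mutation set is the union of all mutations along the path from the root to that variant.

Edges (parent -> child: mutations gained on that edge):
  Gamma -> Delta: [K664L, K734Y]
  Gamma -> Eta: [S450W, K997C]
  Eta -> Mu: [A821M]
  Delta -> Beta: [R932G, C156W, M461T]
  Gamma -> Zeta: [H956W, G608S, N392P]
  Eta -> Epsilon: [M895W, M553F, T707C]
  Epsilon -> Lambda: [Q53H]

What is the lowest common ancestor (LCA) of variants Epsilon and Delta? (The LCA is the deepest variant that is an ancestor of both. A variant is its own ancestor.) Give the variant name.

Path from root to Epsilon: Gamma -> Eta -> Epsilon
  ancestors of Epsilon: {Gamma, Eta, Epsilon}
Path from root to Delta: Gamma -> Delta
  ancestors of Delta: {Gamma, Delta}
Common ancestors: {Gamma}
Walk up from Delta: Delta (not in ancestors of Epsilon), Gamma (in ancestors of Epsilon)
Deepest common ancestor (LCA) = Gamma

Answer: Gamma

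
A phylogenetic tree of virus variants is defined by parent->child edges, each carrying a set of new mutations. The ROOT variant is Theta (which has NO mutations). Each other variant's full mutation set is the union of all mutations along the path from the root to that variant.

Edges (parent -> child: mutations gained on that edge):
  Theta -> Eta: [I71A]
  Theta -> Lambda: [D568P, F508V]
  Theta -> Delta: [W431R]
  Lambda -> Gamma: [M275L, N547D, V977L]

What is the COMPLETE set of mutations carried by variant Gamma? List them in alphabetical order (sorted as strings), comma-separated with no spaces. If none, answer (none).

Answer: D568P,F508V,M275L,N547D,V977L

Derivation:
At Theta: gained [] -> total []
At Lambda: gained ['D568P', 'F508V'] -> total ['D568P', 'F508V']
At Gamma: gained ['M275L', 'N547D', 'V977L'] -> total ['D568P', 'F508V', 'M275L', 'N547D', 'V977L']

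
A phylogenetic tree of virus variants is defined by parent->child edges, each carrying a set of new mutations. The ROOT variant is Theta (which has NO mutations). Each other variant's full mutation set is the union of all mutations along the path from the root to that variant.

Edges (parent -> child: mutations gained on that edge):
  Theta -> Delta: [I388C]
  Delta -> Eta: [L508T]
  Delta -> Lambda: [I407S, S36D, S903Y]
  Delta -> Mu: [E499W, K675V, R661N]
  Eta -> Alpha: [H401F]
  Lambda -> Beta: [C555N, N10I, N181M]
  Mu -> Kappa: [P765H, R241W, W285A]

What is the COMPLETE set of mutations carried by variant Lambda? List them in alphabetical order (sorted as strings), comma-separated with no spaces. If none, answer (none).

At Theta: gained [] -> total []
At Delta: gained ['I388C'] -> total ['I388C']
At Lambda: gained ['I407S', 'S36D', 'S903Y'] -> total ['I388C', 'I407S', 'S36D', 'S903Y']

Answer: I388C,I407S,S36D,S903Y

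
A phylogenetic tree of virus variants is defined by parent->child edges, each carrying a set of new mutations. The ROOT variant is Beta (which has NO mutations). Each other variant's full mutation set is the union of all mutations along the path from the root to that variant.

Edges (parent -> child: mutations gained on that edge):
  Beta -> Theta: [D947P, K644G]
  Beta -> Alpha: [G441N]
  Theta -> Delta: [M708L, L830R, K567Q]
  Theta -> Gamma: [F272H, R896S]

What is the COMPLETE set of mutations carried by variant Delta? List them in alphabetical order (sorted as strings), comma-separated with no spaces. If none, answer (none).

Answer: D947P,K567Q,K644G,L830R,M708L

Derivation:
At Beta: gained [] -> total []
At Theta: gained ['D947P', 'K644G'] -> total ['D947P', 'K644G']
At Delta: gained ['M708L', 'L830R', 'K567Q'] -> total ['D947P', 'K567Q', 'K644G', 'L830R', 'M708L']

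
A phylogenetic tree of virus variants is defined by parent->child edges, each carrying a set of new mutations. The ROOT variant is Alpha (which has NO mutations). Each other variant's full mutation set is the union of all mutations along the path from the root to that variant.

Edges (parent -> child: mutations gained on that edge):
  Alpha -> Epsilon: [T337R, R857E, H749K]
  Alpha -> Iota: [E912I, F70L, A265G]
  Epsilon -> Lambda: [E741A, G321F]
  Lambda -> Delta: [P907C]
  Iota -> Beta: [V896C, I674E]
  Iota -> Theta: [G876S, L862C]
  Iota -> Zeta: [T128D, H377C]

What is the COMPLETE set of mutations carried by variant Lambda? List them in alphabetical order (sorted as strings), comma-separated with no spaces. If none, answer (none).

At Alpha: gained [] -> total []
At Epsilon: gained ['T337R', 'R857E', 'H749K'] -> total ['H749K', 'R857E', 'T337R']
At Lambda: gained ['E741A', 'G321F'] -> total ['E741A', 'G321F', 'H749K', 'R857E', 'T337R']

Answer: E741A,G321F,H749K,R857E,T337R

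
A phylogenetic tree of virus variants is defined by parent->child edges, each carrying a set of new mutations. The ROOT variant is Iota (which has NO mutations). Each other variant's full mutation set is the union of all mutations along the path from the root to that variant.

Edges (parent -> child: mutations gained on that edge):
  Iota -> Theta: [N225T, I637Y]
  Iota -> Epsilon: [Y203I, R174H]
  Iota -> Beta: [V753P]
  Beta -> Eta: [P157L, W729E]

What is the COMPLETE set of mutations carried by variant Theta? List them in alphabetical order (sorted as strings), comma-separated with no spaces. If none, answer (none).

Answer: I637Y,N225T

Derivation:
At Iota: gained [] -> total []
At Theta: gained ['N225T', 'I637Y'] -> total ['I637Y', 'N225T']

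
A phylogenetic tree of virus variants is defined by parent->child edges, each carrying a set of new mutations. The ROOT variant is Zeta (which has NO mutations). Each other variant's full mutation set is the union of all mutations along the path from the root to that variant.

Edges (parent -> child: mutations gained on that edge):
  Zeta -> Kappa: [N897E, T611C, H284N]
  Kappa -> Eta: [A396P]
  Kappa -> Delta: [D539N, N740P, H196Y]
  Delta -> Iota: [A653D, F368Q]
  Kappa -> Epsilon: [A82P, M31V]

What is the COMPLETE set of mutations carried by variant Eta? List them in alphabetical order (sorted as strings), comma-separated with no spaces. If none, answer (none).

Answer: A396P,H284N,N897E,T611C

Derivation:
At Zeta: gained [] -> total []
At Kappa: gained ['N897E', 'T611C', 'H284N'] -> total ['H284N', 'N897E', 'T611C']
At Eta: gained ['A396P'] -> total ['A396P', 'H284N', 'N897E', 'T611C']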